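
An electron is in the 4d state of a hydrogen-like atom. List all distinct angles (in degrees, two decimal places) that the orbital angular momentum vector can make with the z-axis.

θ ∈ {35.26°, 65.91°, 90.00°, 114.09°, 144.74°}

The 4d subshell has l = 2.
|L|² = l(l+1)ℏ² = 6ℏ², so |L| = √6 ℏ.
cos θ = m_l/√6 for each m_l ∈ {-2, -1, 0, 1, 2}.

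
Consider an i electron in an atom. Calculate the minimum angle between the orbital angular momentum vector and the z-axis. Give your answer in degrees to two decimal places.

An i state has l = 6.
|L|² = l(l+1)ℏ² = 42ℏ², so |L| = √42 ℏ.
The smallest angle corresponds to the largest L_z, i.e. m_l = l = 6, giving L_z = 6ℏ.
cos θ_min = 6/√42, so θ_min ≈ 22.21°.

θ_min ≈ 22.21°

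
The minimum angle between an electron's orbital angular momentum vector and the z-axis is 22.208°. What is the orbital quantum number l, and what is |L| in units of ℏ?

cos θ_min = l/√(l(l+1)) = √(l/(l+1)), so l/(l+1) = cos²(22.208°) = 0.8571.
l = cos²θ/sin²θ ≈ 6.
Then |L| = ℏ√(6·7) = √42 ℏ.

l = 6, |L| = √42 ℏ ≈ 6.481ℏ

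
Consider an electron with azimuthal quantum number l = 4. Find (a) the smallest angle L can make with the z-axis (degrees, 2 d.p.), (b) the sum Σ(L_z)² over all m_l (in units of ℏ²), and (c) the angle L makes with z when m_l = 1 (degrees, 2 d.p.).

θ_min ≈ 26.57°; Σ(L_z)² = 60 ℏ²; θ(m_l=1) ≈ 77.08°

cos θ_min = 4/√20, so θ_min ≈ 26.57°.
Σ m_l² = 60, so Σ(L_z)² = 60 ℏ².
For m_l = 1: cos θ = 1/√20, θ ≈ 77.08°.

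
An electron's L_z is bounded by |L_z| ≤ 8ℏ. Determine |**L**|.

The maximum L_z equals lℏ, giving l = 8.
|L| = √(l(l+1)) ℏ = 6√2 ℏ.

|L| = 6√2 ℏ ≈ 8.485ℏ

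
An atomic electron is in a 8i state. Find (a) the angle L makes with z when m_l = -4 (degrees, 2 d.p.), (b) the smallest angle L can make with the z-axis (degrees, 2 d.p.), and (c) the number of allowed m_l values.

8i means n = 8, l = 6.
For m_l = -4: cos θ = -4/√42, θ ≈ 128.11°.
cos θ_min = 6/√42, so θ_min ≈ 22.21°.
There are 2l+1 = 13 values of m_l.

θ(m_l=-4) ≈ 128.11°; θ_min ≈ 22.21°; 13 values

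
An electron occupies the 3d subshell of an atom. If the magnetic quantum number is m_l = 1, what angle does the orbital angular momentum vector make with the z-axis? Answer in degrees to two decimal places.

For 3d, l = 2.
|L| = √(l(l+1)) ℏ = √6 ℏ.
L_z = m_l ℏ = 1ℏ.
cos θ = L_z/|L| = 1/√6, so θ ≈ 65.91°.

θ ≈ 65.91°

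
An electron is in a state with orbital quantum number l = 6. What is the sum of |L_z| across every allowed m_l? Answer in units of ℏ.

Σ|L_z| = 42 ℏ

The allowed m_l values are -6, -5, -4, -3, -2, -1, 0, 1, 2, 3, 4, 5, 6.
Σ|m_l| = l(l+1) = 42.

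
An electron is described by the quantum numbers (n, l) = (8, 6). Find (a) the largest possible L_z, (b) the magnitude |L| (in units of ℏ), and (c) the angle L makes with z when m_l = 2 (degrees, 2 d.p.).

L_z,max = lℏ = 6ℏ.
|L| = ℏ√(6·7) = √42 ℏ ≈ 6.481ℏ.
For m_l = 2: cos θ = 2/√42, θ ≈ 72.02°.

L_z,max = 6ℏ; |L| = √42 ℏ ≈ 6.481ℏ; θ(m_l=2) ≈ 72.02°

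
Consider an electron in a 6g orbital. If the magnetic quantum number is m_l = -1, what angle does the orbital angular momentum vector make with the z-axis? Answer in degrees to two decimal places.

θ ≈ 102.92°

The 6g subshell has l = 4.
|L| = ℏ√(l(l+1)) = 2√5 ℏ.
L_z = m_l ℏ = −1ℏ.
cos θ = L_z/|L| = -1/√20, so θ ≈ 102.92°.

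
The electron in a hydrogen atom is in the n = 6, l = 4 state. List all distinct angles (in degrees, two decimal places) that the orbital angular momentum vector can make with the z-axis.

θ ∈ {26.57°, 47.87°, 63.43°, 77.08°, 90.00°, 102.92°, 116.57°, 132.13°, 153.43°}

|L| = √(l(l+1)) ℏ = 2√5 ℏ.
cos θ = m_l/√20 for each m_l ∈ {-4, -3, -2, -1, 0, 1, 2, 3, 4}.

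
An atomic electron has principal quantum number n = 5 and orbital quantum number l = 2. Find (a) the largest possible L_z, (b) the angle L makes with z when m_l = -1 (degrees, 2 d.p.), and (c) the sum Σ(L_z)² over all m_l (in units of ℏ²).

L_z,max = lℏ = 2ℏ.
For m_l = -1: cos θ = -1/√6, θ ≈ 114.09°.
Σ m_l² = 10, so Σ(L_z)² = 10 ℏ².

L_z,max = 2ℏ; θ(m_l=-1) ≈ 114.09°; Σ(L_z)² = 10 ℏ²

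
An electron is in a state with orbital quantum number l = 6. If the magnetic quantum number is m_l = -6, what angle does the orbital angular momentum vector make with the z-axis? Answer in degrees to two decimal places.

|L| = √(l(l+1)) ℏ = √42 ℏ.
L_z = m_l ℏ = −6ℏ.
cos θ = L_z/|L| = -6/√42, so θ ≈ 157.79°.

θ ≈ 157.79°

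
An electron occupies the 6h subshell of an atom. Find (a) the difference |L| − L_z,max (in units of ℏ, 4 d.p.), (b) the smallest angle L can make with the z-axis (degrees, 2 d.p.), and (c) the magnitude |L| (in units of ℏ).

|L|−L_z,max ≈ 0.4772ℏ; θ_min ≈ 24.09°; |L| = √30 ℏ ≈ 5.477ℏ

6h means n = 6, l = 5.
|L| − L_z,max = (√30 − 5)ℏ ≈ 0.4772ℏ.
cos θ_min = 5/√30, so θ_min ≈ 24.09°.
|L| = ℏ√(5·6) = √30 ℏ ≈ 5.477ℏ.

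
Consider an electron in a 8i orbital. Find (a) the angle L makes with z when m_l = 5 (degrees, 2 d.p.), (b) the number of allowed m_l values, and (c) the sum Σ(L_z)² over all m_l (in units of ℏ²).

The 8i subshell has l = 6.
For m_l = 5: cos θ = 5/√42, θ ≈ 39.51°.
There are 2l+1 = 13 values of m_l.
Σ m_l² = 182, so Σ(L_z)² = 182 ℏ².

θ(m_l=5) ≈ 39.51°; 13 values; Σ(L_z)² = 182 ℏ²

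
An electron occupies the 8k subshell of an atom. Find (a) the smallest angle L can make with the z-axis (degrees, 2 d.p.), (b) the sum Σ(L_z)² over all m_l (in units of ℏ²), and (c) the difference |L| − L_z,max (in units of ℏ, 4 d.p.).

For 8k, l = 7.
cos θ_min = 7/√56, so θ_min ≈ 20.70°.
Σ m_l² = 280, so Σ(L_z)² = 280 ℏ².
|L| − L_z,max = (2√14 − 7)ℏ ≈ 0.4833ℏ.

θ_min ≈ 20.70°; Σ(L_z)² = 280 ℏ²; |L|−L_z,max ≈ 0.4833ℏ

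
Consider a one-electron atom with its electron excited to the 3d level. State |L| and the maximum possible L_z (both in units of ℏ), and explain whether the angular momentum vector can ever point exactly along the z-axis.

The 3d level has l = 2.
|L| = √6 ℏ ≈ 2.4495ℏ, while L_z,max = lℏ = 2ℏ.
Since |L| > L_z,max, the vector can never point exactly along z; the closest it comes is θ_min = arccos(2/√6) ≈ 35.3°.

No: L_z,max = 2ℏ < |L| = √6 ℏ ≈ 2.449ℏ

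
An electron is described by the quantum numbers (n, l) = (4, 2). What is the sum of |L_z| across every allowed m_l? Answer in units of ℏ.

m_l ∈ {-2, -1, 0, 1, 2}.
Σ|m_l| = 2·2(2+1)/2 = 6.

Σ|L_z| = 6 ℏ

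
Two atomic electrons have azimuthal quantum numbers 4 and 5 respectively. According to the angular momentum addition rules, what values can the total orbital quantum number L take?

Angular momentum addition gives L = |l₁ − l₂|, …, l₁ + l₂.
L ∈ {1, 2, 3, 4, 5, 6, 7, 8, 9}.

L = 1, 2, 3, 4, 5, 6, 7, 8, 9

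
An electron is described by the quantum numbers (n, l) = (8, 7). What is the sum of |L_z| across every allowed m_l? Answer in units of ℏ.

m_l ∈ {-7, -6, -5, -4, -3, -2, -1, 0, 1, 2, 3, 4, 5, 6, 7}.
Σ|m_l| = l(l+1) = 56.

Σ|L_z| = 56 ℏ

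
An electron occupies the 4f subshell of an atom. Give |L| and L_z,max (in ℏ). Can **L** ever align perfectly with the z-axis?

4f means n = 4, l = 3.
|L| = 2√3 ℏ ≈ 3.4641ℏ, while L_z,max = lℏ = 3ℏ.
Since |L| > L_z,max, the vector can never point exactly along z; the closest it comes is θ_min = arccos(3/√12) ≈ 30.0°.

No: L_z,max = 3ℏ < |L| = 2√3 ℏ ≈ 3.464ℏ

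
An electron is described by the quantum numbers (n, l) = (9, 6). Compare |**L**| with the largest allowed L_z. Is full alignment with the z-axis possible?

No: L_z,max = 6ℏ < |L| = √42 ℏ ≈ 6.481ℏ

|L| = √42 ℏ ≈ 6.4807ℏ, while L_z,max = lℏ = 6ℏ.
Since |L| > L_z,max, the vector can never point exactly along z; the closest it comes is θ_min = arccos(6/√42) ≈ 22.2°.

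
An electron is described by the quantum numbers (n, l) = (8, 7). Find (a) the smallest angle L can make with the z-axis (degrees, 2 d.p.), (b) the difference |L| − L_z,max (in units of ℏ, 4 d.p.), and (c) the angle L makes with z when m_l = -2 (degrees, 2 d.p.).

cos θ_min = 7/√56, so θ_min ≈ 20.70°.
|L| − L_z,max = (2√14 − 7)ℏ ≈ 0.4833ℏ.
For m_l = -2: cos θ = -2/√56, θ ≈ 105.50°.

θ_min ≈ 20.70°; |L|−L_z,max ≈ 0.4833ℏ; θ(m_l=-2) ≈ 105.50°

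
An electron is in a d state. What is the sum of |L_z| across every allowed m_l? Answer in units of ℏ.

Σ|L_z| = 6 ℏ

A d state has l = 2.
The allowed m_l values are -2, -1, 0, 1, 2.
Σ|m_l| = 2(1+2+…+2) = 6.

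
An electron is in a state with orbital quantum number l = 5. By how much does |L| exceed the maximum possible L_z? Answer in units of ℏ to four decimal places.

|L| = √30 ℏ ≈ 5.4772ℏ, while L_z,max = lℏ = 5ℏ.
The difference is (√30 − 5)ℏ ≈ 0.4772ℏ.

|L| − L_z,max ≈ 0.4772ℏ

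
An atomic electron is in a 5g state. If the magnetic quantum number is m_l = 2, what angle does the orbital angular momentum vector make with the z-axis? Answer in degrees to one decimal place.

The 5g subshell has l = 4.
|L|² = l(l+1)ℏ² = 20ℏ², so |L| = 2√5 ℏ.
L_z = m_l ℏ = 2ℏ.
cos θ = L_z/|L| = 2/√20, so θ ≈ 63.4°.

θ ≈ 63.4°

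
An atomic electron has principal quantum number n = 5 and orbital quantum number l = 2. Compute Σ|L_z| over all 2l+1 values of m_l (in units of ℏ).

m_l runs from −2 to 2, i.e. {-2, -1, 0, 1, 2}.
Σ|m_l| = 2(1+2+…+2) = 6.

Σ|L_z| = 6 ℏ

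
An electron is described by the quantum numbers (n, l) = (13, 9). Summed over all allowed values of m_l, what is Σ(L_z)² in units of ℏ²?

m_l runs from −9 to 9, i.e. {-9, -8, -7, -6, -5, -4, -3, -2, -1, 0, 1, 2, 3, 4, 5, 6, 7, 8, 9}.
Σ m_l² = l(l+1)(2l+1)/3 = 9·10·19/3 = 570.

Σ(L_z)² = 570 ℏ²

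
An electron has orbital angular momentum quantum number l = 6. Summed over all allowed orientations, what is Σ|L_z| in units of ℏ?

Σ|L_z| = 42 ℏ

m_l runs from −6 to 6, i.e. {-6, -5, -4, -3, -2, -1, 0, 1, 2, 3, 4, 5, 6}.
Σ|m_l| = 2(1+2+…+6) = 42.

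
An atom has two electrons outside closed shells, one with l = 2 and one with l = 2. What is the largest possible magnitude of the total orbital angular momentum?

By the triangle rule, |l₁ − l₂| ≤ L ≤ l₁ + l₂.
So L can be 0, 1, 2, 3, 4.
The largest magnitude corresponds to L = 4: |L_tot| = ℏ√(4·5) = 2√5 ℏ.

|L_tot|_max = 2√5 ℏ ≈ 4.472ℏ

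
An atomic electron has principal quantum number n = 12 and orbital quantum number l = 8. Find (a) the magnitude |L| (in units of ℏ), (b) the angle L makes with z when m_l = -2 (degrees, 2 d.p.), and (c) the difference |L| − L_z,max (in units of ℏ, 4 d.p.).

|L| = ℏ√(8·9) = 6√2 ℏ ≈ 8.485ℏ.
For m_l = -2: cos θ = -2/√72, θ ≈ 103.63°.
|L| − L_z,max = (6√2 − 8)ℏ ≈ 0.4853ℏ.

|L| = 6√2 ℏ ≈ 8.485ℏ; θ(m_l=-2) ≈ 103.63°; |L|−L_z,max ≈ 0.4853ℏ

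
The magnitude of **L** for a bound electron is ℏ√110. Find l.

l = 10

|L| = ℏ√(l(l+1)), so l(l+1) = 110.
The positive root is l = 10.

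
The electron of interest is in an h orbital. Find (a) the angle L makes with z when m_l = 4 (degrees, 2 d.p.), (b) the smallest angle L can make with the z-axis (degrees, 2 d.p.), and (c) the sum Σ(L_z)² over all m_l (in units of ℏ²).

For an h orbital, l = 5.
For m_l = 4: cos θ = 4/√30, θ ≈ 43.09°.
cos θ_min = 5/√30, so θ_min ≈ 24.09°.
Σ m_l² = 110, so Σ(L_z)² = 110 ℏ².

θ(m_l=4) ≈ 43.09°; θ_min ≈ 24.09°; Σ(L_z)² = 110 ℏ²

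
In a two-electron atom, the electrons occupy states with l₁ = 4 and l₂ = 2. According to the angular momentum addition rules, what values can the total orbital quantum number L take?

L = 2, 3, 4, 5, 6

The total orbital quantum number L ranges from |l₁ − l₂| to l₁ + l₂ in integer steps.
Allowed values: L = 2, 3, 4, 5, 6.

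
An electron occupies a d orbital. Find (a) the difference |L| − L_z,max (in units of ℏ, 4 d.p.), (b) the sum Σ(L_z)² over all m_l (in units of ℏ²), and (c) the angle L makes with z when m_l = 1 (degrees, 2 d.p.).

D corresponds to l = 2.
|L| − L_z,max = (√6 − 2)ℏ ≈ 0.4495ℏ.
Σ m_l² = 10, so Σ(L_z)² = 10 ℏ².
For m_l = 1: cos θ = 1/√6, θ ≈ 65.91°.

|L|−L_z,max ≈ 0.4495ℏ; Σ(L_z)² = 10 ℏ²; θ(m_l=1) ≈ 65.91°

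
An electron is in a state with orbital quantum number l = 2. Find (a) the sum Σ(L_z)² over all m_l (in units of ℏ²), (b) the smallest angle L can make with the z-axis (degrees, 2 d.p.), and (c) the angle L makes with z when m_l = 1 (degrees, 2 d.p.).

Σ(L_z)² = 10 ℏ²; θ_min ≈ 35.26°; θ(m_l=1) ≈ 65.91°

Σ m_l² = 10, so Σ(L_z)² = 10 ℏ².
cos θ_min = 2/√6, so θ_min ≈ 35.26°.
For m_l = 1: cos θ = 1/√6, θ ≈ 65.91°.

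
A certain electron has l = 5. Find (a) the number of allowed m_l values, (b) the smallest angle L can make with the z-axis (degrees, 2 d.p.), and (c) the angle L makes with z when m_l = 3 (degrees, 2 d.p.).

11 values; θ_min ≈ 24.09°; θ(m_l=3) ≈ 56.79°

There are 2l+1 = 11 values of m_l.
cos θ_min = 5/√30, so θ_min ≈ 24.09°.
For m_l = 3: cos θ = 3/√30, θ ≈ 56.79°.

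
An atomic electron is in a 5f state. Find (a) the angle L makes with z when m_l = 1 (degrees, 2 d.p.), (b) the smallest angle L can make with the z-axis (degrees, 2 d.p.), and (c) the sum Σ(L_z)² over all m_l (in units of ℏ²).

θ(m_l=1) ≈ 73.22°; θ_min ≈ 30.00°; Σ(L_z)² = 28 ℏ²

5f means n = 5, l = 3.
For m_l = 1: cos θ = 1/√12, θ ≈ 73.22°.
cos θ_min = 3/√12, so θ_min ≈ 30.00°.
Σ m_l² = 28, so Σ(L_z)² = 28 ℏ².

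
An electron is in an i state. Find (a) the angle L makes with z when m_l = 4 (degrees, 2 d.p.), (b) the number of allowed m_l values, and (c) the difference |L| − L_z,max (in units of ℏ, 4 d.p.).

θ(m_l=4) ≈ 51.89°; 13 values; |L|−L_z,max ≈ 0.4807ℏ

The letter i corresponds to l = 6.
For m_l = 4: cos θ = 4/√42, θ ≈ 51.89°.
There are 2l+1 = 13 values of m_l.
|L| − L_z,max = (√42 − 6)ℏ ≈ 0.4807ℏ.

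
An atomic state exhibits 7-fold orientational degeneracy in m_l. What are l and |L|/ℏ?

7 = 2l + 1, so l = (7−1)/2 = 3.
|L| = ℏ√(l(l+1)) = ℏ√(3·4) = 2√3 ℏ.

l = 3, |L| = 2√3 ℏ ≈ 3.464ℏ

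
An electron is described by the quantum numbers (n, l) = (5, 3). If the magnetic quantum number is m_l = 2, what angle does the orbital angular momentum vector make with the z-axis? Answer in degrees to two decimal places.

θ ≈ 54.74°

|L| = √(l(l+1)) ℏ = 2√3 ℏ.
L_z = m_l ℏ = 2ℏ.
cos θ = L_z/|L| = 2/√12, so θ ≈ 54.74°.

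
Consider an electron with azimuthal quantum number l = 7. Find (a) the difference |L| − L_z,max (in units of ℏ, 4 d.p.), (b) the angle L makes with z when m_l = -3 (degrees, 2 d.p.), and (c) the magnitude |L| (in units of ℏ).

|L|−L_z,max ≈ 0.4833ℏ; θ(m_l=-3) ≈ 113.63°; |L| = 2√14 ℏ ≈ 7.483ℏ

|L| − L_z,max = (2√14 − 7)ℏ ≈ 0.4833ℏ.
For m_l = -3: cos θ = -3/√56, θ ≈ 113.63°.
|L| = ℏ√(7·8) = 2√14 ℏ ≈ 7.483ℏ.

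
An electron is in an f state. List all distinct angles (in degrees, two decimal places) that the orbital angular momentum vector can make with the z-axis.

The letter f corresponds to l = 3.
|L| = √(l(l+1)) ℏ = 2√3 ℏ.
cos θ = m_l/√12 for each m_l ∈ {-3, -2, -1, 0, 1, 2, 3}.

θ ∈ {30.00°, 54.74°, 73.22°, 90.00°, 106.78°, 125.26°, 150.00°}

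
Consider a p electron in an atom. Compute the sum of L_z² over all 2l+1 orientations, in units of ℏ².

Σ(L_z)² = 2 ℏ²

P corresponds to l = 1.
The allowed m_l values are -1, 0, 1.
Summing m² from −1 to 1: Σ m_l² = 2.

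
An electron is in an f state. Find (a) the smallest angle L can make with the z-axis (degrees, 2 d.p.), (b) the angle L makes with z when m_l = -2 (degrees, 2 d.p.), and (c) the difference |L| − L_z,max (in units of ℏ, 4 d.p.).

θ_min ≈ 30.00°; θ(m_l=-2) ≈ 125.26°; |L|−L_z,max ≈ 0.4641ℏ

The letter f corresponds to l = 3.
cos θ_min = 3/√12, so θ_min ≈ 30.00°.
For m_l = -2: cos θ = -2/√12, θ ≈ 125.26°.
|L| − L_z,max = (2√3 − 3)ℏ ≈ 0.4641ℏ.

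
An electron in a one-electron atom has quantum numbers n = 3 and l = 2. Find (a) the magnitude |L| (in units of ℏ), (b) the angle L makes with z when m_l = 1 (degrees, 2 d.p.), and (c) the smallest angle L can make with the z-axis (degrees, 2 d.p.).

|L| = √6 ℏ ≈ 2.449ℏ; θ(m_l=1) ≈ 65.91°; θ_min ≈ 35.26°

|L| = ℏ√(2·3) = √6 ℏ ≈ 2.449ℏ.
For m_l = 1: cos θ = 1/√6, θ ≈ 65.91°.
cos θ_min = 2/√6, so θ_min ≈ 35.26°.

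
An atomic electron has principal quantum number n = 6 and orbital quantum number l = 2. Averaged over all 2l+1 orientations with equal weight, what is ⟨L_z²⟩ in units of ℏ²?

m_l ∈ {-2, -1, 0, 1, 2}.
⟨L_z²⟩ = ℏ²·(Σ m_l²)/(2l+1) = ℏ²·10/5 = 2ℏ².

⟨L_z²⟩ = 2 ℏ²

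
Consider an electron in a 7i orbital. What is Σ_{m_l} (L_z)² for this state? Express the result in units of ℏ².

7i means n = 7, l = 6.
m_l ∈ {-6, -5, -4, -3, -2, -1, 0, 1, 2, 3, 4, 5, 6}.
Σ m_l² = 2·(1 + 4 + 9 + 16 + 25 + 36) = 182.

Σ(L_z)² = 182 ℏ²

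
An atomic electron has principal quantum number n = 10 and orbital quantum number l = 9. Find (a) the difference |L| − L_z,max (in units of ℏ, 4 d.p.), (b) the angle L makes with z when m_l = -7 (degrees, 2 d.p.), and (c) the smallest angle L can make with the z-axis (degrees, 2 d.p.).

|L|−L_z,max ≈ 0.4868ℏ; θ(m_l=-7) ≈ 137.55°; θ_min ≈ 18.43°

|L| − L_z,max = (3√10 − 9)ℏ ≈ 0.4868ℏ.
For m_l = -7: cos θ = -7/√90, θ ≈ 137.55°.
cos θ_min = 9/√90, so θ_min ≈ 18.43°.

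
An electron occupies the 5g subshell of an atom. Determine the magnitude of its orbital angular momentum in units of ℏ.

For 5g, l = 4.
|L| = ℏ√(l(l+1)) = ℏ√(4·5) = 2√5 ℏ

|L| = 2√5 ℏ ≈ 4.472ℏ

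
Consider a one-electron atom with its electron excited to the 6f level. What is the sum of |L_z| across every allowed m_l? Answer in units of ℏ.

Σ|L_z| = 12 ℏ

The 6f level has l = 3.
m_l runs from −3 to 3, i.e. {-3, -2, -1, 0, 1, 2, 3}.
Σ|m_l| = 2·3(3+1)/2 = 12.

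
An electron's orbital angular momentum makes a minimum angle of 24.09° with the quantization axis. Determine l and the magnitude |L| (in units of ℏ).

At minimum angle, m_l = l, so cos θ = l/√(l(l+1)); cos²θ = l/(l+1) = 0.8334.
Solving: l = 5.
Then |L| = ℏ√(5·6) = √30 ℏ.

l = 5, |L| = √30 ℏ ≈ 5.477ℏ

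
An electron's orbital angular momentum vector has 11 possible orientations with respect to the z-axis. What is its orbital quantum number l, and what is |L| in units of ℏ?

11 = 2l + 1, so l = (11−1)/2 = 5.
|L| = ℏ√(l(l+1)) = ℏ√(5·6) = √30 ℏ.

l = 5, |L| = √30 ℏ ≈ 5.477ℏ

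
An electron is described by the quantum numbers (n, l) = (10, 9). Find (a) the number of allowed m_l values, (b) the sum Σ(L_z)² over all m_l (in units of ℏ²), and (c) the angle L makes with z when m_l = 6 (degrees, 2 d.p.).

There are 2l+1 = 19 values of m_l.
Σ m_l² = 570, so Σ(L_z)² = 570 ℏ².
For m_l = 6: cos θ = 6/√90, θ ≈ 50.77°.

19 values; Σ(L_z)² = 570 ℏ²; θ(m_l=6) ≈ 50.77°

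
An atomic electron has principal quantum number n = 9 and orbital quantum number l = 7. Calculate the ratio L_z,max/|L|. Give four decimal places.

|L| = 2√14 ℏ ≈ 7.4833ℏ, while L_z,max = lℏ = 7ℏ.
L_z,max/|L| = 7/√56 = 0.9354.

L_z,max/|L| = 0.9354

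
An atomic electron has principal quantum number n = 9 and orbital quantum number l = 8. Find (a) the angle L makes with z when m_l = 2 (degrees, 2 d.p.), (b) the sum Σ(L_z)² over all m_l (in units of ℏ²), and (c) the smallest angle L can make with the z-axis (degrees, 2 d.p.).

For m_l = 2: cos θ = 2/√72, θ ≈ 76.37°.
Σ m_l² = 408, so Σ(L_z)² = 408 ℏ².
cos θ_min = 8/√72, so θ_min ≈ 19.47°.

θ(m_l=2) ≈ 76.37°; Σ(L_z)² = 408 ℏ²; θ_min ≈ 19.47°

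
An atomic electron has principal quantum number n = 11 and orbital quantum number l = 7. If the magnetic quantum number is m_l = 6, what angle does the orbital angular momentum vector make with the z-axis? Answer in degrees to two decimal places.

|L| = √(l(l+1)) ℏ = 2√14 ℏ.
L_z = m_l ℏ = 6ℏ.
cos θ = L_z/|L| = 6/√56, so θ ≈ 36.70°.

θ ≈ 36.70°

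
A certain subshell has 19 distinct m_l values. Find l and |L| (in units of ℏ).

2l + 1 = 19 ⇒ l = 9.
Then |L| = √(l(l+1)) ℏ = 3√10 ℏ.

l = 9, |L| = 3√10 ℏ ≈ 9.487ℏ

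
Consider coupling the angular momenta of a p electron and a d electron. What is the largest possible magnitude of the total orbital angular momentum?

The total orbital quantum number L ranges from |l₁ − l₂| to l₁ + l₂ in integer steps.
So L can be 1, 2, 3.
The largest magnitude corresponds to L = 3: |L_tot| = ℏ√(3·4) = 2√3 ℏ.

|L_tot|_max = 2√3 ℏ ≈ 3.464ℏ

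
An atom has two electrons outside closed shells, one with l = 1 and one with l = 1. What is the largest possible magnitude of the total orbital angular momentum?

|L_tot|_max = √6 ℏ ≈ 2.449ℏ

L runs from |1 − 1| = 0 to 1 + 1 = 2.
Allowed values: L = 0, 1, 2.
The largest magnitude corresponds to L = 2: |L_tot| = ℏ√(2·3) = √6 ℏ.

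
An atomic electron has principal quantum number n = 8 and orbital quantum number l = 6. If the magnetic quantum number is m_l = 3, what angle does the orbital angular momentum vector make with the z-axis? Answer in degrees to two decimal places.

θ ≈ 62.42°

|L| = ℏ√(l(l+1)) = √42 ℏ.
L_z = m_l ℏ = 3ℏ.
cos θ = L_z/|L| = 3/√42, so θ ≈ 62.42°.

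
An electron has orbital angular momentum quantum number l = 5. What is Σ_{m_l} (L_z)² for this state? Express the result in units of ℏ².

Σ(L_z)² = 110 ℏ²

m_l ∈ {-5, -4, -3, -2, -1, 0, 1, 2, 3, 4, 5}.
Summing m² from −5 to 5: Σ m_l² = 110.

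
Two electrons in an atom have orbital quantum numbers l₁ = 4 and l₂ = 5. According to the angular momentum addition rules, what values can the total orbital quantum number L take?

By the triangle rule, |l₁ − l₂| ≤ L ≤ l₁ + l₂.
L ∈ {1, 2, 3, 4, 5, 6, 7, 8, 9}.

L = 1, 2, 3, 4, 5, 6, 7, 8, 9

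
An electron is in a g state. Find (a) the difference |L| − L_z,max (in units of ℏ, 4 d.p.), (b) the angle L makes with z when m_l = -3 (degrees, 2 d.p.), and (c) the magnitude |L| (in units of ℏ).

The letter g corresponds to l = 4.
|L| − L_z,max = (2√5 − 4)ℏ ≈ 0.4721ℏ.
For m_l = -3: cos θ = -3/√20, θ ≈ 132.13°.
|L| = ℏ√(4·5) = 2√5 ℏ ≈ 4.472ℏ.

|L|−L_z,max ≈ 0.4721ℏ; θ(m_l=-3) ≈ 132.13°; |L| = 2√5 ℏ ≈ 4.472ℏ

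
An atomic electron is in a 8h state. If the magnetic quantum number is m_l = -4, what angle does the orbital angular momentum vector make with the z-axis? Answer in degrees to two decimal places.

θ ≈ 136.91°

8h means n = 8, l = 5.
|L|² = l(l+1)ℏ² = 30ℏ², so |L| = √30 ℏ.
L_z = m_l ℏ = −4ℏ.
cos θ = L_z/|L| = -4/√30, so θ ≈ 136.91°.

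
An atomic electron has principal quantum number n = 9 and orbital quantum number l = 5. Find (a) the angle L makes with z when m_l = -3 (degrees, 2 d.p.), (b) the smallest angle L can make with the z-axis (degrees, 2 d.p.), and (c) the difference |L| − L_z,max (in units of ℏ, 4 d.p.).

θ(m_l=-3) ≈ 123.21°; θ_min ≈ 24.09°; |L|−L_z,max ≈ 0.4772ℏ

For m_l = -3: cos θ = -3/√30, θ ≈ 123.21°.
cos θ_min = 5/√30, so θ_min ≈ 24.09°.
|L| − L_z,max = (√30 − 5)ℏ ≈ 0.4772ℏ.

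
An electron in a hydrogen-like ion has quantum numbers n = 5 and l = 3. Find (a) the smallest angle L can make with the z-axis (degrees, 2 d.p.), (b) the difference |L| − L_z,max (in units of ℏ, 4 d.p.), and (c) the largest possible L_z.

θ_min ≈ 30.00°; |L|−L_z,max ≈ 0.4641ℏ; L_z,max = 3ℏ

cos θ_min = 3/√12, so θ_min ≈ 30.00°.
|L| − L_z,max = (2√3 − 3)ℏ ≈ 0.4641ℏ.
L_z,max = lℏ = 3ℏ.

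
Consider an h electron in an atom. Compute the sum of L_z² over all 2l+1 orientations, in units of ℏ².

Σ(L_z)² = 110 ℏ²

For an h orbital, l = 5.
The allowed m_l values are -5, -4, -3, -2, -1, 0, 1, 2, 3, 4, 5.
Σ m_l² = l(l+1)(2l+1)/3 = 5·6·11/3 = 110.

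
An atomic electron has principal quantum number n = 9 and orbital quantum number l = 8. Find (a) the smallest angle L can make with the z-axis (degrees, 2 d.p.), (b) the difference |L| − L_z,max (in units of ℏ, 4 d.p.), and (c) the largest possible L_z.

cos θ_min = 8/√72, so θ_min ≈ 19.47°.
|L| − L_z,max = (6√2 − 8)ℏ ≈ 0.4853ℏ.
L_z,max = lℏ = 8ℏ.

θ_min ≈ 19.47°; |L|−L_z,max ≈ 0.4853ℏ; L_z,max = 8ℏ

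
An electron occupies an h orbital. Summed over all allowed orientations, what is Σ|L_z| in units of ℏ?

Σ|L_z| = 30 ℏ

The letter h corresponds to l = 5.
m_l runs from −5 to 5, i.e. {-5, -4, -3, -2, -1, 0, 1, 2, 3, 4, 5}.
Σ|m_l| = 2·5(5+1)/2 = 30.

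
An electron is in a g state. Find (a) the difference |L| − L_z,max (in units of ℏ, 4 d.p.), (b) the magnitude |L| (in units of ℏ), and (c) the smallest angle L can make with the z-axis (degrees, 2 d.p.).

The letter g corresponds to l = 4.
|L| − L_z,max = (2√5 − 4)ℏ ≈ 0.4721ℏ.
|L| = ℏ√(4·5) = 2√5 ℏ ≈ 4.472ℏ.
cos θ_min = 4/√20, so θ_min ≈ 26.57°.

|L|−L_z,max ≈ 0.4721ℏ; |L| = 2√5 ℏ ≈ 4.472ℏ; θ_min ≈ 26.57°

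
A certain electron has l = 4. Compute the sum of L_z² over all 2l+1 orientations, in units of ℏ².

m_l runs from −4 to 4, i.e. {-4, -3, -2, -1, 0, 1, 2, 3, 4}.
Summing m² from −4 to 4: Σ m_l² = 60.

Σ(L_z)² = 60 ℏ²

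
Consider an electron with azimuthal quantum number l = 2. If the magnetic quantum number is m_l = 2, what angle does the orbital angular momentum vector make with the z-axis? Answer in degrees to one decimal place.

θ ≈ 35.3°

|L| = √(l(l+1)) ℏ = √6 ℏ.
L_z = m_l ℏ = 2ℏ.
cos θ = L_z/|L| = 2/√6, so θ ≈ 35.3°.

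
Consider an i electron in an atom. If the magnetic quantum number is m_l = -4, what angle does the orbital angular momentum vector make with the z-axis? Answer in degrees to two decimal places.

For an i orbital, l = 6.
|L|² = l(l+1)ℏ² = 42ℏ², so |L| = √42 ℏ.
L_z = m_l ℏ = −4ℏ.
cos θ = L_z/|L| = -4/√42, so θ ≈ 128.11°.

θ ≈ 128.11°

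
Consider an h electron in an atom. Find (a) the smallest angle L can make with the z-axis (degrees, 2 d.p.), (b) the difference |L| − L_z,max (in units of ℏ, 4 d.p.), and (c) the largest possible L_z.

For an h orbital, l = 5.
cos θ_min = 5/√30, so θ_min ≈ 24.09°.
|L| − L_z,max = (√30 − 5)ℏ ≈ 0.4772ℏ.
L_z,max = lℏ = 5ℏ.

θ_min ≈ 24.09°; |L|−L_z,max ≈ 0.4772ℏ; L_z,max = 5ℏ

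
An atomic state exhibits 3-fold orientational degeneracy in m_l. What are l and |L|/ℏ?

2l + 1 = 3 ⇒ l = 1.
|L| = ℏ√(l(l+1)) = ℏ√(1·2) = √2 ℏ.

l = 1, |L| = √2 ℏ ≈ 1.414ℏ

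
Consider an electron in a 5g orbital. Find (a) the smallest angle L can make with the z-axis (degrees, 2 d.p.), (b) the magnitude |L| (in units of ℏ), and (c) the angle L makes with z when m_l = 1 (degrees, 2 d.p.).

θ_min ≈ 26.57°; |L| = 2√5 ℏ ≈ 4.472ℏ; θ(m_l=1) ≈ 77.08°

For 5g, l = 4.
cos θ_min = 4/√20, so θ_min ≈ 26.57°.
|L| = ℏ√(4·5) = 2√5 ℏ ≈ 4.472ℏ.
For m_l = 1: cos θ = 1/√20, θ ≈ 77.08°.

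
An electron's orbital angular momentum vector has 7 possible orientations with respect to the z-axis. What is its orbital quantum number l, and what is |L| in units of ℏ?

2l + 1 = 7 ⇒ l = 3.
Then |L| = √(l(l+1)) ℏ = 2√3 ℏ.

l = 3, |L| = 2√3 ℏ ≈ 3.464ℏ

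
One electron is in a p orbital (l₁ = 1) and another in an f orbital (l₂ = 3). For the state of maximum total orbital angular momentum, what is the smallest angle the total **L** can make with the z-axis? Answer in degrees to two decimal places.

θ_min ≈ 26.57°

By the triangle rule, |l₁ − l₂| ≤ L ≤ l₁ + l₂.
So L can be 2, 3, 4.
The maximum is L = 4, with |L_tot| = ℏ√(4·5) = 2√5 ℏ.
The minimum angle with z is arccos(4/√20) ≈ 26.57°.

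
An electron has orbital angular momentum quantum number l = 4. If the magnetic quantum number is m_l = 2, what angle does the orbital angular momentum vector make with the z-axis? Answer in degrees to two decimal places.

|L| = √(l(l+1)) ℏ = 2√5 ℏ.
L_z = m_l ℏ = 2ℏ.
cos θ = L_z/|L| = 2/√20, so θ ≈ 63.43°.

θ ≈ 63.43°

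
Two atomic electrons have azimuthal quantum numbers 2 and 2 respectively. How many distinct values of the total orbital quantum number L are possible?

5

By the triangle rule, |l₁ − l₂| ≤ L ≤ l₁ + l₂.
L ∈ {0, 1, 2, 3, 4}.
That is 5 values.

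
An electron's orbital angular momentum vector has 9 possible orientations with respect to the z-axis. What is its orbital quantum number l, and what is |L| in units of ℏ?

Since there are 2l+1 = 9 values of m_l, l = 4.
|L| = ℏ√(l(l+1)) = ℏ√(4·5) = 2√5 ℏ.

l = 4, |L| = 2√5 ℏ ≈ 4.472ℏ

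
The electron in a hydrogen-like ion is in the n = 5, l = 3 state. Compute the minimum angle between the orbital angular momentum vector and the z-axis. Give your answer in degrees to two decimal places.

θ_min ≈ 30.00°

|L|² = l(l+1)ℏ² = 12ℏ², so |L| = 2√3 ℏ.
The smallest angle corresponds to the largest L_z, i.e. m_l = l = 3, giving L_z = 3ℏ.
cos θ_min = 3/√12, so θ_min ≈ 30.00°.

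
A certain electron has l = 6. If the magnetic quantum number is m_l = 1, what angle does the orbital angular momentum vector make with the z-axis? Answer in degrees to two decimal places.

θ ≈ 81.12°

|L| = ℏ√(l(l+1)) = √42 ℏ.
L_z = m_l ℏ = 1ℏ.
cos θ = L_z/|L| = 1/√42, so θ ≈ 81.12°.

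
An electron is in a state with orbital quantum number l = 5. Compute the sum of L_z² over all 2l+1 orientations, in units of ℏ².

m_l ∈ {-5, -4, -3, -2, -1, 0, 1, 2, 3, 4, 5}.
Summing m² from −5 to 5: Σ m_l² = 110.

Σ(L_z)² = 110 ℏ²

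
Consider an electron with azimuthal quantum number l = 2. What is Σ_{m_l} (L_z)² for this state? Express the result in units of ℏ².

Σ(L_z)² = 10 ℏ²

The allowed m_l values are -2, -1, 0, 1, 2.
Σ m_l² = 2·(1 + 4) = 10.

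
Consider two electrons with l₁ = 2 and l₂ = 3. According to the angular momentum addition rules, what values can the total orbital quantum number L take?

L = 1, 2, 3, 4, 5

By the triangle rule, |l₁ − l₂| ≤ L ≤ l₁ + l₂.
Allowed values: L = 1, 2, 3, 4, 5.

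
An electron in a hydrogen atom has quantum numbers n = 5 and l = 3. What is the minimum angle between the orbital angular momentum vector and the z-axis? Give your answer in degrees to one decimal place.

|L| = ℏ√(l(l+1)) = 2√3 ℏ.
The smallest angle corresponds to the largest L_z, i.e. m_l = l = 3, giving L_z = 3ℏ.
cos θ_min = 3/√12, so θ_min ≈ 30.0°.

θ_min ≈ 30.0°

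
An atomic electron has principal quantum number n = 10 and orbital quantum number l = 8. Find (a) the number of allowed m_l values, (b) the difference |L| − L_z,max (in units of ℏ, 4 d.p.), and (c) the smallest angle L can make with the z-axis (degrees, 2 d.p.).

There are 2l+1 = 17 values of m_l.
|L| − L_z,max = (6√2 − 8)ℏ ≈ 0.4853ℏ.
cos θ_min = 8/√72, so θ_min ≈ 19.47°.

17 values; |L|−L_z,max ≈ 0.4853ℏ; θ_min ≈ 19.47°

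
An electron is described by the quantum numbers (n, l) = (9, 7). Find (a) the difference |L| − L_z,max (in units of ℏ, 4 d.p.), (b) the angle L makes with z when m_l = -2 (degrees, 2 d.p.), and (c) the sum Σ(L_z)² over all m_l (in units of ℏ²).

|L|−L_z,max ≈ 0.4833ℏ; θ(m_l=-2) ≈ 105.50°; Σ(L_z)² = 280 ℏ²

|L| − L_z,max = (2√14 − 7)ℏ ≈ 0.4833ℏ.
For m_l = -2: cos θ = -2/√56, θ ≈ 105.50°.
Σ m_l² = 280, so Σ(L_z)² = 280 ℏ².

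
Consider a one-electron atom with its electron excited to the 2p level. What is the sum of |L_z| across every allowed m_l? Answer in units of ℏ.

The 2p level has l = 1.
m_l runs from −1 to 1, i.e. {-1, 0, 1}.
Σ|m_l| = 2(1+2+…+1) = 2.

Σ|L_z| = 2 ℏ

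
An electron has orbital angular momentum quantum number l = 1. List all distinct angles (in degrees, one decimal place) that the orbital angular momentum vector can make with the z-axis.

|L|² = l(l+1)ℏ² = 2ℏ², so |L| = √2 ℏ.
cos θ = m_l/√2 for each m_l ∈ {-1, 0, 1}.

θ ∈ {45.0°, 90.0°, 135.0°}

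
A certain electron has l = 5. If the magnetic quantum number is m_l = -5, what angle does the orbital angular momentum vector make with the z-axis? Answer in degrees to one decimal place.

θ ≈ 155.9°

|L|² = l(l+1)ℏ² = 30ℏ², so |L| = √30 ℏ.
L_z = m_l ℏ = −5ℏ.
cos θ = L_z/|L| = -5/√30, so θ ≈ 155.9°.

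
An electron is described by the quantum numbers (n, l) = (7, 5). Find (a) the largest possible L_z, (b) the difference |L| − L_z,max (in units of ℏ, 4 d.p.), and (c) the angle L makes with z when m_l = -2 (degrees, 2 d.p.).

L_z,max = lℏ = 5ℏ.
|L| − L_z,max = (√30 − 5)ℏ ≈ 0.4772ℏ.
For m_l = -2: cos θ = -2/√30, θ ≈ 111.42°.

L_z,max = 5ℏ; |L|−L_z,max ≈ 0.4772ℏ; θ(m_l=-2) ≈ 111.42°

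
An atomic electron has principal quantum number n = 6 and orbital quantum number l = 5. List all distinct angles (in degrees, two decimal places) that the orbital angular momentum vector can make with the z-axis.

|L|² = l(l+1)ℏ² = 30ℏ², so |L| = √30 ℏ.
cos θ = m_l/√30 for each m_l ∈ {-5, -4, -3, -2, -1, 0, 1, 2, 3, 4, 5}.

θ ∈ {24.09°, 43.09°, 56.79°, 68.58°, 79.48°, 90.00°, 100.52°, 111.42°, 123.21°, 136.91°, 155.91°}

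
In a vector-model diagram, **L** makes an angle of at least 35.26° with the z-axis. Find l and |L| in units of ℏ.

l = 2, |L| = √6 ℏ ≈ 2.449ℏ

cos θ_min = l/√(l(l+1)) = √(l/(l+1)), so l/(l+1) = cos²(35.26°) = 0.6667.
Solving: l = 2.
Then |L| = ℏ√(2·3) = √6 ℏ.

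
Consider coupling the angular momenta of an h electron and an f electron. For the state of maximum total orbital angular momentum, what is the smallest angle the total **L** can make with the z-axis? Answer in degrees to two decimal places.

L runs from |5 − 3| = 2 to 5 + 3 = 8.
L ∈ {2, 3, 4, 5, 6, 7, 8}.
The maximum is L = 8, with |L_tot| = ℏ√(8·9) = 6√2 ℏ.
The minimum angle with z is arccos(8/√72) ≈ 19.47°.

θ_min ≈ 19.47°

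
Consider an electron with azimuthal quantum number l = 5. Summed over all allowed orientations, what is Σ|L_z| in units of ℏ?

Σ|L_z| = 30 ℏ

m_l ∈ {-5, -4, -3, -2, -1, 0, 1, 2, 3, 4, 5}.
Σ|m_l| = 2·5(5+1)/2 = 30.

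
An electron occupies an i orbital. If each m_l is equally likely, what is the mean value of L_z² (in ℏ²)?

An i state has l = 6.
m_l runs from −6 to 6, i.e. {-6, -5, -4, -3, -2, -1, 0, 1, 2, 3, 4, 5, 6}.
Average of L_z² over 13 states: 182/13 ℏ² = 14 ℏ².

⟨L_z²⟩ = 14 ℏ²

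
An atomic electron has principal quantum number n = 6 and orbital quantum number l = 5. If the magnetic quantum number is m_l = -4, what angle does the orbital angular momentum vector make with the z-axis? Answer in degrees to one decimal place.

|L|² = l(l+1)ℏ² = 30ℏ², so |L| = √30 ℏ.
L_z = m_l ℏ = −4ℏ.
cos θ = L_z/|L| = -4/√30, so θ ≈ 136.9°.

θ ≈ 136.9°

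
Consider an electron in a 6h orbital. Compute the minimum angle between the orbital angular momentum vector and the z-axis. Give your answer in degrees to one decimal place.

For 6h, l = 5.
|L| = √(l(l+1)) ℏ = √30 ℏ.
The smallest angle corresponds to the largest L_z, i.e. m_l = l = 5, giving L_z = 5ℏ.
cos θ_min = 5/√30, so θ_min ≈ 24.1°.

θ_min ≈ 24.1°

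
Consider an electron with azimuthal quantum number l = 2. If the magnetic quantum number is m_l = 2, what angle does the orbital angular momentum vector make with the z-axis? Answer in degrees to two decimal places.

θ ≈ 35.26°

|L| = ℏ√(l(l+1)) = √6 ℏ.
L_z = m_l ℏ = 2ℏ.
cos θ = L_z/|L| = 2/√6, so θ ≈ 35.26°.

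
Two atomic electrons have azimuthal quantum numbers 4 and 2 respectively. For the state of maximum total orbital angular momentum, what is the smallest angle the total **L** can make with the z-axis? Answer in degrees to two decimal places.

L runs from |4 − 2| = 2 to 4 + 2 = 6.
Allowed values: L = 2, 3, 4, 5, 6.
The maximum is L = 6, with |L_tot| = ℏ√(6·7) = √42 ℏ.
The minimum angle with z is arccos(6/√42) ≈ 22.21°.

θ_min ≈ 22.21°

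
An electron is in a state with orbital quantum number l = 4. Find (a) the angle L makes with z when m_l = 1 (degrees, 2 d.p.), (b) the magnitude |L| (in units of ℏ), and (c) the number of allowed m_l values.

θ(m_l=1) ≈ 77.08°; |L| = 2√5 ℏ ≈ 4.472ℏ; 9 values

For m_l = 1: cos θ = 1/√20, θ ≈ 77.08°.
|L| = ℏ√(4·5) = 2√5 ℏ ≈ 4.472ℏ.
There are 2l+1 = 9 values of m_l.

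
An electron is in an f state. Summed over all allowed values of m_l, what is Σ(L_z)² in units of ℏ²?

For an f orbital, l = 3.
m_l ∈ {-3, -2, -1, 0, 1, 2, 3}.
Σ m_l² = 2·(1 + 4 + 9) = 28.

Σ(L_z)² = 28 ℏ²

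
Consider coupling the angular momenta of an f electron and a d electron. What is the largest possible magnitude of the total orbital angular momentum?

Angular momentum addition gives L = |l₁ − l₂|, …, l₁ + l₂.
So L can be 1, 2, 3, 4, 5.
The largest magnitude corresponds to L = 5: |L_tot| = ℏ√(5·6) = √30 ℏ.

|L_tot|_max = √30 ℏ ≈ 5.477ℏ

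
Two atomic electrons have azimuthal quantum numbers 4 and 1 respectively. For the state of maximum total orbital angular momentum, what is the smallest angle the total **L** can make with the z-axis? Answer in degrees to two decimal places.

Angular momentum addition gives L = |l₁ − l₂|, …, l₁ + l₂.
Allowed values: L = 3, 4, 5.
The maximum is L = 5, with |L_tot| = ℏ√(5·6) = √30 ℏ.
The minimum angle with z is arccos(5/√30) ≈ 24.09°.

θ_min ≈ 24.09°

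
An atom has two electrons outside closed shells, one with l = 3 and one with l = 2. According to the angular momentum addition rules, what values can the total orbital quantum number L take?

Angular momentum addition gives L = |l₁ − l₂|, …, l₁ + l₂.
So L can be 1, 2, 3, 4, 5.

L = 1, 2, 3, 4, 5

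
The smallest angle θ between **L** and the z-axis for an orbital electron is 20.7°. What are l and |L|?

cos θ_min = l/√(l(l+1)) = √(l/(l+1)), so l/(l+1) = cos²(20.7°) = 0.8751.
l = cos²θ/sin²θ ≈ 7.
Then |L| = ℏ√(7·8) = 2√14 ℏ.

l = 7, |L| = 2√14 ℏ ≈ 7.483ℏ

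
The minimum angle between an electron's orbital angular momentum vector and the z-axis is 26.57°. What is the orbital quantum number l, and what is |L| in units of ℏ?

cos²θ_min = l/(l+1) = 0.7999.
Thus l = 0.7999/(1 − 0.7999) ≈ 4.
Then |L| = ℏ√(4·5) = 2√5 ℏ.

l = 4, |L| = 2√5 ℏ ≈ 4.472ℏ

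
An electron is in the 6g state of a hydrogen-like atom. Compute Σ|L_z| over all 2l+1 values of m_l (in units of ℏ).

For 6g, l = 4.
m_l ∈ {-4, -3, -2, -1, 0, 1, 2, 3, 4}.
Σ|m_l| = l(l+1) = 20.

Σ|L_z| = 20 ℏ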